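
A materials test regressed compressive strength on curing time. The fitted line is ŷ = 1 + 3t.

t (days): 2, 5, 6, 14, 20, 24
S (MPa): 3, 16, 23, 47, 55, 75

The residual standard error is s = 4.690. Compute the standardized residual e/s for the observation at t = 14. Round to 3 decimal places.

ŷ = 1 + 3·14 = 43
e = 47 − 43 = 4
e/s = 4 / 4.690 = 0.853

0.853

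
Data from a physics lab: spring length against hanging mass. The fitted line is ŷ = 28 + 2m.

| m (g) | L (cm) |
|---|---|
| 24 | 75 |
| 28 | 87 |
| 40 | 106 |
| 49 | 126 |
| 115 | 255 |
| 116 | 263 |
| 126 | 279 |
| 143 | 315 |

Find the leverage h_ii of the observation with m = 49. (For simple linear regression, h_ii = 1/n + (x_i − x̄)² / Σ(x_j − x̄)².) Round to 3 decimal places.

h = 0.182

m̄ = (24 + 28 + 40 + 49 + 115 + 116 + 126 + 143)/8 = 80.125
Σ(m − m̄)² = 3150.02 + 2717.02 + 1610.02 + 968.766 + 1216.27 + 1287.02 + 2104.52 + 3953.27 = 17006.9
h = 1/8 + (-31.125)²/17006.9 = 0.125 + 0.0569632 = 0.182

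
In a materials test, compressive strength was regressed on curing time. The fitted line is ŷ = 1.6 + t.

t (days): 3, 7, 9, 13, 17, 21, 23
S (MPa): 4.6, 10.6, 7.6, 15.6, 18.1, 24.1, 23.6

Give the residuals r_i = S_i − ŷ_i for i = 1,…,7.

0, 2, -3, 1, -0.5, 1.5, -1

t=3: ŷ = 1.6 + 3 = 4.6; r = 4.6 − 4.6 = 0
t=7: ŷ = 1.6 + 7 = 8.6; r = 10.6 − 8.6 = 2
t=9: ŷ = 1.6 + 9 = 10.6; r = 7.6 − 10.6 = -3
t=13: ŷ = 1.6 + 13 = 14.6; r = 15.6 − 14.6 = 1
t=17: ŷ = 1.6 + 17 = 18.6; r = 18.1 − 18.6 = -0.5
t=21: ŷ = 1.6 + 21 = 22.6; r = 24.1 − 22.6 = 1.5
t=23: ŷ = 1.6 + 23 = 24.6; r = 23.6 − 24.6 = -1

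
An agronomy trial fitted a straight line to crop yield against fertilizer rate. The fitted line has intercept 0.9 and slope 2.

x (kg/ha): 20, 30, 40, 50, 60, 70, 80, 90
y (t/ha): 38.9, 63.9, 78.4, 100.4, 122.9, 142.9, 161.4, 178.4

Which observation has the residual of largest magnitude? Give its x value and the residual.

x = 30, e = 3

x=20: ŷ = 0.9 + 2·20 = 40.9; e = 38.9 − 40.9 = -2
x=30: ŷ = 0.9 + 2·30 = 60.9; e = 63.9 − 60.9 = 3
x=40: ŷ = 0.9 + 2·40 = 80.9; e = 78.4 − 80.9 = -2.5
x=50: ŷ = 0.9 + 2·50 = 100.9; e = 100.4 − 100.9 = -0.5
x=60: ŷ = 0.9 + 2·60 = 120.9; e = 122.9 − 120.9 = 2
x=70: ŷ = 0.9 + 2·70 = 140.9; e = 142.9 − 140.9 = 2
x=80: ŷ = 0.9 + 2·80 = 160.9; e = 161.4 − 160.9 = 0.5
x=90: ŷ = 0.9 + 2·90 = 180.9; e = 178.4 − 180.9 = -2.5
Largest |e| is 3 at x = 30, residual 3.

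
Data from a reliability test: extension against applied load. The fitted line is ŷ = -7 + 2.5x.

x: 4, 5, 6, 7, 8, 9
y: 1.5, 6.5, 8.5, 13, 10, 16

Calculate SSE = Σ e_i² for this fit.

x=4: ŷ = -7 + 2.5·4 = 3; e = 1.5 − 3 = -1.5
x=5: ŷ = -7 + 2.5·5 = 5.5; e = 6.5 − 5.5 = 1
x=6: ŷ = -7 + 2.5·6 = 8; e = 8.5 − 8 = 0.5
x=7: ŷ = -7 + 2.5·7 = 10.5; e = 13 − 10.5 = 2.5
x=8: ŷ = -7 + 2.5·8 = 13; e = 10 − 13 = -3
x=9: ŷ = -7 + 2.5·9 = 15.5; e = 16 − 15.5 = 0.5
SSE = 2.25 + 1 + 0.25 + 6.25 + 9 + 0.25 = 19

SSE = 19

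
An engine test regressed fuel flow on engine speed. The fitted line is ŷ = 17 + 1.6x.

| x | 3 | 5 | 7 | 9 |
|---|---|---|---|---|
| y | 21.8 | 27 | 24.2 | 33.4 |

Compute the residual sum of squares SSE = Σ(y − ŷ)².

x=3: ŷ = 17 + 1.6·3 = 21.8; e = 21.8 − 21.8 = 0
x=5: ŷ = 17 + 1.6·5 = 25; e = 27 − 25 = 2
x=7: ŷ = 17 + 1.6·7 = 28.2; e = 24.2 − 28.2 = -4
x=9: ŷ = 17 + 1.6·9 = 31.4; e = 33.4 − 31.4 = 2
SSE = 0 + 4 + 16 + 4 = 24

SSE = 24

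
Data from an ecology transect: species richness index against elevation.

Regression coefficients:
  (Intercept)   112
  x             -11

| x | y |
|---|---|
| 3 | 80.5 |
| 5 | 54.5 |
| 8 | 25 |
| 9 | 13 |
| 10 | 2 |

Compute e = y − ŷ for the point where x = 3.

ŷ = 112 − 11·3 = 79
e = 80.5 − 79 = 1.5

e = 1.5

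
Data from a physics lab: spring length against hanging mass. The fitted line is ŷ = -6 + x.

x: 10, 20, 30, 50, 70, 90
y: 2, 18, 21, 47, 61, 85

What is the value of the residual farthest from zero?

r = 4

x=10: ŷ = -6 + 10 = 4; r = 2 − 4 = -2
x=20: ŷ = -6 + 20 = 14; r = 18 − 14 = 4
x=30: ŷ = -6 + 30 = 24; r = 21 − 24 = -3
x=50: ŷ = -6 + 50 = 44; r = 47 − 44 = 3
x=70: ŷ = -6 + 70 = 64; r = 61 − 64 = -3
x=90: ŷ = -6 + 90 = 84; r = 85 − 84 = 1
Largest |r| is 4 at x = 20, residual 4.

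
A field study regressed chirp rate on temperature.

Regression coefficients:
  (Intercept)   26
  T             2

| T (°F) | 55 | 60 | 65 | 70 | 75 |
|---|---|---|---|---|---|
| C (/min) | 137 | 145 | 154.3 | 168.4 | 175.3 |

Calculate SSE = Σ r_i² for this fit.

T=55: ŷ = 26 + 2·55 = 136; r = 137 − 136 = 1
T=60: ŷ = 26 + 2·60 = 146; r = 145 − 146 = -1
T=65: ŷ = 26 + 2·65 = 156; r = 154.3 − 156 = -1.7
T=70: ŷ = 26 + 2·70 = 166; r = 168.4 − 166 = 2.4
T=75: ŷ = 26 + 2·75 = 176; r = 175.3 − 176 = -0.7
SSE = 1 + 1 + 2.89 + 5.76 + 0.49 = 11.14

SSE = 11.14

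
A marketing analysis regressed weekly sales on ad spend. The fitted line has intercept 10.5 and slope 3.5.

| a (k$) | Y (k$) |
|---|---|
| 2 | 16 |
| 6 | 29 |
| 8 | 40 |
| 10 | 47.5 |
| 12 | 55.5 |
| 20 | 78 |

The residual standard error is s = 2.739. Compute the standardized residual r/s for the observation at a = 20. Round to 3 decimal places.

Ŷ = 10.5 + 3.5·20 = 80.5
r = 78 − 80.5 = -2.5
r/s = -2.5 / 2.739 = -0.913

-0.913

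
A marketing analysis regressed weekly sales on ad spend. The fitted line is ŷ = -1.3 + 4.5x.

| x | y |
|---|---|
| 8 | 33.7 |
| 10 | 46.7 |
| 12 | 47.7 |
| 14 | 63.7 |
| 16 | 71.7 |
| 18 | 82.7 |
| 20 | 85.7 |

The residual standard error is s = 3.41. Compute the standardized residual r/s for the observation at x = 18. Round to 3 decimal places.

ŷ = -1.3 + 4.5·18 = 79.7
r = 82.7 − 79.7 = 3
r/s = 3 / 3.41 = 0.880

0.880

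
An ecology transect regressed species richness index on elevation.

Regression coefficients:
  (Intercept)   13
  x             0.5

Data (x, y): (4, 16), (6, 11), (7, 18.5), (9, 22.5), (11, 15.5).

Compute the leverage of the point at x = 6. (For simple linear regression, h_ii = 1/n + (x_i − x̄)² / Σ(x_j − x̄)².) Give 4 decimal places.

h = 0.2671

x̄ = (4 + 6 + 7 + 9 + 11)/5 = 7.4
Σ(x − x̄)² = 11.56 + 1.96 + 0.16 + 2.56 + 12.96 = 29.2
h = 1/5 + (-1.4)²/29.2 = 0.2 + 0.0671233 = 0.2671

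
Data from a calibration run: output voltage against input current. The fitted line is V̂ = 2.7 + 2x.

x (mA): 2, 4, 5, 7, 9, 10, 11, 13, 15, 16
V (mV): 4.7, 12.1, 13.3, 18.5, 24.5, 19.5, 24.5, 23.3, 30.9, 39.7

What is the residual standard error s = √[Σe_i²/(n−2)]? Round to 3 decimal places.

x=2: V̂ = 2.7 + 2·2 = 6.7; e = 4.7 − 6.7 = -2
x=4: V̂ = 2.7 + 2·4 = 10.7; e = 12.1 − 10.7 = 1.4
x=5: V̂ = 2.7 + 2·5 = 12.7; e = 13.3 − 12.7 = 0.6
x=7: V̂ = 2.7 + 2·7 = 16.7; e = 18.5 − 16.7 = 1.8
x=9: V̂ = 2.7 + 2·9 = 20.7; e = 24.5 − 20.7 = 3.8
x=10: V̂ = 2.7 + 2·10 = 22.7; e = 19.5 − 22.7 = -3.2
x=11: V̂ = 2.7 + 2·11 = 24.7; e = 24.5 − 24.7 = -0.2
x=13: V̂ = 2.7 + 2·13 = 28.7; e = 23.3 − 28.7 = -5.4
x=15: V̂ = 2.7 + 2·15 = 32.7; e = 30.9 − 32.7 = -1.8
x=16: V̂ = 2.7 + 2·16 = 34.7; e = 39.7 − 34.7 = 5
SSE = 4 + 1.96 + 0.36 + 3.24 + 14.44 + 10.24 + 0.04 + 29.16 + 3.24 + 25 = 91.68
s = √(91.68/8) = √11.46 ≈ 3.385

s = 3.385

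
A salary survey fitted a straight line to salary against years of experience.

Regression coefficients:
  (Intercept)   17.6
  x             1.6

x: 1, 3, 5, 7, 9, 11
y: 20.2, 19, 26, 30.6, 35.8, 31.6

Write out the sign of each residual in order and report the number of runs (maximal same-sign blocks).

4 runs

x=1: ŷ = 17.6 + 1.6·1 = 19.2; e = 20.2 − 19.2 = 1
x=3: ŷ = 17.6 + 1.6·3 = 22.4; e = 19 − 22.4 = -3.4
x=5: ŷ = 17.6 + 1.6·5 = 25.6; e = 26 − 25.6 = 0.4
x=7: ŷ = 17.6 + 1.6·7 = 28.8; e = 30.6 − 28.8 = 1.8
x=9: ŷ = 17.6 + 1.6·9 = 32; e = 35.8 − 32 = 3.8
x=11: ŷ = 17.6 + 1.6·11 = 35.2; e = 31.6 − 35.2 = -3.6
Signs: + − + + + −
Runs: +×1, −×1, +×3, −×1 → 4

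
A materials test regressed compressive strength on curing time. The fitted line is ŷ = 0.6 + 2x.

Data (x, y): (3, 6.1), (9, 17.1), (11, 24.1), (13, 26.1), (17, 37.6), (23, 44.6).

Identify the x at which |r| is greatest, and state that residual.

x = 17, r = 3

x=3: ŷ = 0.6 + 2·3 = 6.6; r = 6.1 − 6.6 = -0.5
x=9: ŷ = 0.6 + 2·9 = 18.6; r = 17.1 − 18.6 = -1.5
x=11: ŷ = 0.6 + 2·11 = 22.6; r = 24.1 − 22.6 = 1.5
x=13: ŷ = 0.6 + 2·13 = 26.6; r = 26.1 − 26.6 = -0.5
x=17: ŷ = 0.6 + 2·17 = 34.6; r = 37.6 − 34.6 = 3
x=23: ŷ = 0.6 + 2·23 = 46.6; r = 44.6 − 46.6 = -2
Largest |r| is 3 at x = 17, residual 3.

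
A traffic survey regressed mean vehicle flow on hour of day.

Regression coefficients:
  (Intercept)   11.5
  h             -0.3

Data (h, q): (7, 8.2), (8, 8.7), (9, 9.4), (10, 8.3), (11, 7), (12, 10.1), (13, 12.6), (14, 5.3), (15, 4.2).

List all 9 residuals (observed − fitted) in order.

h=7: q̂ = 11.5 − 0.3·7 = 9.4; r = 8.2 − 9.4 = -1.2
h=8: q̂ = 11.5 − 0.3·8 = 9.1; r = 8.7 − 9.1 = -0.4
h=9: q̂ = 11.5 − 0.3·9 = 8.8; r = 9.4 − 8.8 = 0.6
h=10: q̂ = 11.5 − 0.3·10 = 8.5; r = 8.3 − 8.5 = -0.2
h=11: q̂ = 11.5 − 0.3·11 = 8.2; r = 7 − 8.2 = -1.2
h=12: q̂ = 11.5 − 0.3·12 = 7.9; r = 10.1 − 7.9 = 2.2
h=13: q̂ = 11.5 − 0.3·13 = 7.6; r = 12.6 − 7.6 = 5
h=14: q̂ = 11.5 − 0.3·14 = 7.3; r = 5.3 − 7.3 = -2
h=15: q̂ = 11.5 − 0.3·15 = 7; r = 4.2 − 7 = -2.8

-1.2, -0.4, 0.6, -0.2, -1.2, 2.2, 5, -2, -2.8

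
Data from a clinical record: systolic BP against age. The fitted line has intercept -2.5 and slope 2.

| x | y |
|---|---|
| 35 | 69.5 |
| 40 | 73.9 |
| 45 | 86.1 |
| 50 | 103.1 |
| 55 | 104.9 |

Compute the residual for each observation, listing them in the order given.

2, -3.6, -1.4, 5.6, -2.6

x=35: ŷ = -2.5 + 2·35 = 67.5; r = 69.5 − 67.5 = 2
x=40: ŷ = -2.5 + 2·40 = 77.5; r = 73.9 − 77.5 = -3.6
x=45: ŷ = -2.5 + 2·45 = 87.5; r = 86.1 − 87.5 = -1.4
x=50: ŷ = -2.5 + 2·50 = 97.5; r = 103.1 − 97.5 = 5.6
x=55: ŷ = -2.5 + 2·55 = 107.5; r = 104.9 − 107.5 = -2.6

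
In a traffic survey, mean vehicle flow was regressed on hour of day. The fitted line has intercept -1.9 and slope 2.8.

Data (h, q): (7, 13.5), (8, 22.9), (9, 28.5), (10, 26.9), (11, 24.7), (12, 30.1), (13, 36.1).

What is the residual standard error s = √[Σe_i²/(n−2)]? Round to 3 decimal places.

h=7: ŷ = -1.9 + 2.8·7 = 17.7; e = 13.5 − 17.7 = -4.2
h=8: ŷ = -1.9 + 2.8·8 = 20.5; e = 22.9 − 20.5 = 2.4
h=9: ŷ = -1.9 + 2.8·9 = 23.3; e = 28.5 − 23.3 = 5.2
h=10: ŷ = -1.9 + 2.8·10 = 26.1; e = 26.9 − 26.1 = 0.8
h=11: ŷ = -1.9 + 2.8·11 = 28.9; e = 24.7 − 28.9 = -4.2
h=12: ŷ = -1.9 + 2.8·12 = 31.7; e = 30.1 − 31.7 = -1.6
h=13: ŷ = -1.9 + 2.8·13 = 34.5; e = 36.1 − 34.5 = 1.6
SSE = 17.64 + 5.76 + 27.04 + 0.64 + 17.64 + 2.56 + 2.56 = 73.84
s = √(73.84/5) = √14.768 ≈ 3.843

s = 3.843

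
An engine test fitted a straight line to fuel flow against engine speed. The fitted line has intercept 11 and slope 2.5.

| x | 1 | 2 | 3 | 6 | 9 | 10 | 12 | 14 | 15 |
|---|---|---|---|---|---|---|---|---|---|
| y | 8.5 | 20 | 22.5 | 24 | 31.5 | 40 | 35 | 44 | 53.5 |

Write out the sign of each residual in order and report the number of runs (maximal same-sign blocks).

x=1: ŷ = 11 + 2.5·1 = 13.5; e = 8.5 − 13.5 = -5
x=2: ŷ = 11 + 2.5·2 = 16; e = 20 − 16 = 4
x=3: ŷ = 11 + 2.5·3 = 18.5; e = 22.5 − 18.5 = 4
x=6: ŷ = 11 + 2.5·6 = 26; e = 24 − 26 = -2
x=9: ŷ = 11 + 2.5·9 = 33.5; e = 31.5 − 33.5 = -2
x=10: ŷ = 11 + 2.5·10 = 36; e = 40 − 36 = 4
x=12: ŷ = 11 + 2.5·12 = 41; e = 35 − 41 = -6
x=14: ŷ = 11 + 2.5·14 = 46; e = 44 − 46 = -2
x=15: ŷ = 11 + 2.5·15 = 48.5; e = 53.5 − 48.5 = 5
Signs: − + + − − + − − +
Runs: −×1, +×2, −×2, +×1, −×2, +×1 → 6

6 runs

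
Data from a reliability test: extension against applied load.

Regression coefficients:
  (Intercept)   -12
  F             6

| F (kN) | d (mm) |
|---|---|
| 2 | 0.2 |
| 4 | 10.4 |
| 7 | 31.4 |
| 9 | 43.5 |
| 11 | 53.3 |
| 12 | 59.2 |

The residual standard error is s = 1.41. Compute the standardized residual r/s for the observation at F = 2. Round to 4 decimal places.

d̂ = -12 + 6·2 = 0
r = 0.2 − 0 = 0.2
r/s = 0.2 / 1.41 = 0.1418

0.1418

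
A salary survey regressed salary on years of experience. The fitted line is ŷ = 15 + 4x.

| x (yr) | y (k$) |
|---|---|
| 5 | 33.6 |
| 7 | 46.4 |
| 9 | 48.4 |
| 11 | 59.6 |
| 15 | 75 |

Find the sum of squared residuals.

SSE = 20.64

x=5: ŷ = 15 + 4·5 = 35; e = 33.6 − 35 = -1.4
x=7: ŷ = 15 + 4·7 = 43; e = 46.4 − 43 = 3.4
x=9: ŷ = 15 + 4·9 = 51; e = 48.4 − 51 = -2.6
x=11: ŷ = 15 + 4·11 = 59; e = 59.6 − 59 = 0.6
x=15: ŷ = 15 + 4·15 = 75; e = 75 − 75 = 0
SSE = 1.96 + 11.56 + 6.76 + 0.36 + 0 = 20.64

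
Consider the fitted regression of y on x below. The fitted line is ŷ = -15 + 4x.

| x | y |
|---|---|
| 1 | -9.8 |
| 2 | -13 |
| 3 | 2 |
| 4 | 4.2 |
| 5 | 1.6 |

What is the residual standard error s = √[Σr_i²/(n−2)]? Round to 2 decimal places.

x=1: ŷ = -15 + 4·1 = -11; r = -9.8 − (-11) = 1.2
x=2: ŷ = -15 + 4·2 = -7; r = -13 − (-7) = -6
x=3: ŷ = -15 + 4·3 = -3; r = 2 − (-3) = 5
x=4: ŷ = -15 + 4·4 = 1; r = 4.2 − 1 = 3.2
x=5: ŷ = -15 + 4·5 = 5; r = 1.6 − 5 = -3.4
SSE = 1.44 + 36 + 25 + 10.24 + 11.56 = 84.24
s = √(84.24/3) = √28.08 ≈ 5.30

s = 5.30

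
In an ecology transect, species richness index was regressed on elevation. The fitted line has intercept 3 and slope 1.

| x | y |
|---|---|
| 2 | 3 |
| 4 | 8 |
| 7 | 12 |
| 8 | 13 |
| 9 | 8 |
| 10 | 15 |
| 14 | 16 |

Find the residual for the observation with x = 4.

e = 1

ŷ = 3 + 4 = 7
e = 8 − 7 = 1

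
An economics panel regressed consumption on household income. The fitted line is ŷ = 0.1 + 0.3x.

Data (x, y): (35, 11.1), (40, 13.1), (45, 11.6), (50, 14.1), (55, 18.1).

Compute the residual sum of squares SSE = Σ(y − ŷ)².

SSE = 8.5

x=35: ŷ = 0.1 + 0.3·35 = 10.6; e = 11.1 − 10.6 = 0.5
x=40: ŷ = 0.1 + 0.3·40 = 12.1; e = 13.1 − 12.1 = 1
x=45: ŷ = 0.1 + 0.3·45 = 13.6; e = 11.6 − 13.6 = -2
x=50: ŷ = 0.1 + 0.3·50 = 15.1; e = 14.1 − 15.1 = -1
x=55: ŷ = 0.1 + 0.3·55 = 16.6; e = 18.1 − 16.6 = 1.5
SSE = 0.25 + 1 + 4 + 1 + 2.25 = 8.5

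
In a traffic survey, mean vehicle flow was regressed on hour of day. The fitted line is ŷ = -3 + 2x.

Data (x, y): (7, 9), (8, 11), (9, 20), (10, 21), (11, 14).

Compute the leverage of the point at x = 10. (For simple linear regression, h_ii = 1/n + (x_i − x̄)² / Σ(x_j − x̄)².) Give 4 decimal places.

h = 0.3000

x̄ = (7 + 8 + 9 + 10 + 11)/5 = 9
Σ(x − x̄)² = 4 + 1 + 0 + 1 + 4 = 10
h = 1/5 + (1)²/10 = 0.2 + 0.1 = 0.3000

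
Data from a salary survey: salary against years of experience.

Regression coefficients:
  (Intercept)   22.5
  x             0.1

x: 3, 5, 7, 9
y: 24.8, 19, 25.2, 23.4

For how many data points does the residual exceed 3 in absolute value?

1

x=3: ŷ = 22.5 + 0.1·3 = 22.8; r = 24.8 − 22.8 = 2
x=5: ŷ = 22.5 + 0.1·5 = 23; r = 19 − 23 = -4
x=7: ŷ = 22.5 + 0.1·7 = 23.2; r = 25.2 − 23.2 = 2
x=9: ŷ = 22.5 + 0.1·9 = 23.4; r = 23.4 − 23.4 = 0
|r| > 3: x=5 (|r|=4) → 1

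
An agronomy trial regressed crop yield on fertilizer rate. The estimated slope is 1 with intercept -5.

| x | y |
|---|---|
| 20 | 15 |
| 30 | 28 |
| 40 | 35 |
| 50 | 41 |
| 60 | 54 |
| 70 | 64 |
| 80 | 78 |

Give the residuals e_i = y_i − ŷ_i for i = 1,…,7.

x=20: ŷ = -5 + 20 = 15; e = 15 − 15 = 0
x=30: ŷ = -5 + 30 = 25; e = 28 − 25 = 3
x=40: ŷ = -5 + 40 = 35; e = 35 − 35 = 0
x=50: ŷ = -5 + 50 = 45; e = 41 − 45 = -4
x=60: ŷ = -5 + 60 = 55; e = 54 − 55 = -1
x=70: ŷ = -5 + 70 = 65; e = 64 − 65 = -1
x=80: ŷ = -5 + 80 = 75; e = 78 − 75 = 3

0, 3, 0, -4, -1, -1, 3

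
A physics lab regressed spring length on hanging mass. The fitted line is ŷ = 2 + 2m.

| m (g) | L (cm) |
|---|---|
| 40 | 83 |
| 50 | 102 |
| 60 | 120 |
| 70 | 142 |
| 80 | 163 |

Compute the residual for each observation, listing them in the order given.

1, 0, -2, 0, 1

m=40: ŷ = 2 + 2·40 = 82; r = 83 − 82 = 1
m=50: ŷ = 2 + 2·50 = 102; r = 102 − 102 = 0
m=60: ŷ = 2 + 2·60 = 122; r = 120 − 122 = -2
m=70: ŷ = 2 + 2·70 = 142; r = 142 − 142 = 0
m=80: ŷ = 2 + 2·80 = 162; r = 163 − 162 = 1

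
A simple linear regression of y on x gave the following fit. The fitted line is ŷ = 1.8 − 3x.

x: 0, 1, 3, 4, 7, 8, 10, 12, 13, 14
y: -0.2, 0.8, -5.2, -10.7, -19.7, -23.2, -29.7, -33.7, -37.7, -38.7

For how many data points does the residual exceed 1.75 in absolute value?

x=0: ŷ = 1.8 − 3·0 = 1.8; r = -0.2 − 1.8 = -2
x=1: ŷ = 1.8 − 3·1 = -1.2; r = 0.8 − (-1.2) = 2
x=3: ŷ = 1.8 − 3·3 = -7.2; r = -5.2 − (-7.2) = 2
x=4: ŷ = 1.8 − 3·4 = -10.2; r = -10.7 − (-10.2) = -0.5
x=7: ŷ = 1.8 − 3·7 = -19.2; r = -19.7 − (-19.2) = -0.5
x=8: ŷ = 1.8 − 3·8 = -22.2; r = -23.2 − (-22.2) = -1
x=10: ŷ = 1.8 − 3·10 = -28.2; r = -29.7 − (-28.2) = -1.5
x=12: ŷ = 1.8 − 3·12 = -34.2; r = -33.7 − (-34.2) = 0.5
x=13: ŷ = 1.8 − 3·13 = -37.2; r = -37.7 − (-37.2) = -0.5
x=14: ŷ = 1.8 − 3·14 = -40.2; r = -38.7 − (-40.2) = 1.5
|r| > 1.75: x=0 (|r|=2), x=1 (|r|=2), x=3 (|r|=2) → 3

3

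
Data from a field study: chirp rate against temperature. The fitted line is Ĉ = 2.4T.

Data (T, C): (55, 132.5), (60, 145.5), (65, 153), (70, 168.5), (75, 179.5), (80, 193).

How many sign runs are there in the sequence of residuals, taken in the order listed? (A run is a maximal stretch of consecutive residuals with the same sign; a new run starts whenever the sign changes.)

5 runs

T=55: Ĉ = 2.4·55 = 132; r = 132.5 − 132 = 0.5
T=60: Ĉ = 2.4·60 = 144; r = 145.5 − 144 = 1.5
T=65: Ĉ = 2.4·65 = 156; r = 153 − 156 = -3
T=70: Ĉ = 2.4·70 = 168; r = 168.5 − 168 = 0.5
T=75: Ĉ = 2.4·75 = 180; r = 179.5 − 180 = -0.5
T=80: Ĉ = 2.4·80 = 192; r = 193 − 192 = 1
Signs: + + − + − +
Runs: +×2, −×1, +×1, −×1, +×1 → 5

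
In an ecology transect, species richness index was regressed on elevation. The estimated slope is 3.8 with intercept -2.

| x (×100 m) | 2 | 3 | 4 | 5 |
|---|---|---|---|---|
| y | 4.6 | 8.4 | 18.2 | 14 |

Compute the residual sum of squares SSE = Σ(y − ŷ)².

SSE = 36

x=2: ŷ = -2 + 3.8·2 = 5.6; e = 4.6 − 5.6 = -1
x=3: ŷ = -2 + 3.8·3 = 9.4; e = 8.4 − 9.4 = -1
x=4: ŷ = -2 + 3.8·4 = 13.2; e = 18.2 − 13.2 = 5
x=5: ŷ = -2 + 3.8·5 = 17; e = 14 − 17 = -3
SSE = 1 + 1 + 25 + 9 = 36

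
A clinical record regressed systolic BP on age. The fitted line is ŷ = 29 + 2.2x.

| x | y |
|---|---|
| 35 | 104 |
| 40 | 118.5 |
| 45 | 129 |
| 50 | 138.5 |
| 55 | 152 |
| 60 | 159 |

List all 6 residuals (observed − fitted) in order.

-2, 1.5, 1, -0.5, 2, -2

x=35: ŷ = 29 + 2.2·35 = 106; r = 104 − 106 = -2
x=40: ŷ = 29 + 2.2·40 = 117; r = 118.5 − 117 = 1.5
x=45: ŷ = 29 + 2.2·45 = 128; r = 129 − 128 = 1
x=50: ŷ = 29 + 2.2·50 = 139; r = 138.5 − 139 = -0.5
x=55: ŷ = 29 + 2.2·55 = 150; r = 152 − 150 = 2
x=60: ŷ = 29 + 2.2·60 = 161; r = 159 − 161 = -2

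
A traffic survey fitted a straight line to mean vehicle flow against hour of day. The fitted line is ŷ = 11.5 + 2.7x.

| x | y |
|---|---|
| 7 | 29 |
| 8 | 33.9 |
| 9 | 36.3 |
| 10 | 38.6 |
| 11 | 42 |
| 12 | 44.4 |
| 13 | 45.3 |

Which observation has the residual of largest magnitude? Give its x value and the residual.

x = 7, r = -1.4

x=7: ŷ = 11.5 + 2.7·7 = 30.4; r = 29 − 30.4 = -1.4
x=8: ŷ = 11.5 + 2.7·8 = 33.1; r = 33.9 − 33.1 = 0.8
x=9: ŷ = 11.5 + 2.7·9 = 35.8; r = 36.3 − 35.8 = 0.5
x=10: ŷ = 11.5 + 2.7·10 = 38.5; r = 38.6 − 38.5 = 0.1
x=11: ŷ = 11.5 + 2.7·11 = 41.2; r = 42 − 41.2 = 0.8
x=12: ŷ = 11.5 + 2.7·12 = 43.9; r = 44.4 − 43.9 = 0.5
x=13: ŷ = 11.5 + 2.7·13 = 46.6; r = 45.3 − 46.6 = -1.3
Largest |r| is 1.4 at x = 7, residual -1.4.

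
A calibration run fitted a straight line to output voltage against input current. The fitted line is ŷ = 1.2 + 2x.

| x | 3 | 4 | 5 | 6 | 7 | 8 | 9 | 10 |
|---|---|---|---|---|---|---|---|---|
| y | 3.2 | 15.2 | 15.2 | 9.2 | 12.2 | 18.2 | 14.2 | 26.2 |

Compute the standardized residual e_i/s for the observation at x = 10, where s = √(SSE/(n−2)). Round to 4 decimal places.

1.0206

x=3: ŷ = 1.2 + 2·3 = 7.2; e = 3.2 − 7.2 = -4
x=4: ŷ = 1.2 + 2·4 = 9.2; e = 15.2 − 9.2 = 6
x=5: ŷ = 1.2 + 2·5 = 11.2; e = 15.2 − 11.2 = 4
x=6: ŷ = 1.2 + 2·6 = 13.2; e = 9.2 − 13.2 = -4
x=7: ŷ = 1.2 + 2·7 = 15.2; e = 12.2 − 15.2 = -3
x=8: ŷ = 1.2 + 2·8 = 17.2; e = 18.2 − 17.2 = 1
x=9: ŷ = 1.2 + 2·9 = 19.2; e = 14.2 − 19.2 = -5
x=10: ŷ = 1.2 + 2·10 = 21.2; e = 26.2 − 21.2 = 5
SSE = 16 + 36 + 16 + 16 + 9 + 1 + 25 + 25 = 144
s = √(144/6) = 4.89898
e/s = 5 / 4.89898 = 1.0206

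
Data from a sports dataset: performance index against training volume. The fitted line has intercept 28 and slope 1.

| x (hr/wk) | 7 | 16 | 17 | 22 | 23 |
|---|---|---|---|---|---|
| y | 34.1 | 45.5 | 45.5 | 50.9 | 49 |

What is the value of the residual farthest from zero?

r = -2

x=7: ŷ = 28 + 7 = 35; r = 34.1 − 35 = -0.9
x=16: ŷ = 28 + 16 = 44; r = 45.5 − 44 = 1.5
x=17: ŷ = 28 + 17 = 45; r = 45.5 − 45 = 0.5
x=22: ŷ = 28 + 22 = 50; r = 50.9 − 50 = 0.9
x=23: ŷ = 28 + 23 = 51; r = 49 − 51 = -2
Largest |r| is 2 at x = 23, residual -2.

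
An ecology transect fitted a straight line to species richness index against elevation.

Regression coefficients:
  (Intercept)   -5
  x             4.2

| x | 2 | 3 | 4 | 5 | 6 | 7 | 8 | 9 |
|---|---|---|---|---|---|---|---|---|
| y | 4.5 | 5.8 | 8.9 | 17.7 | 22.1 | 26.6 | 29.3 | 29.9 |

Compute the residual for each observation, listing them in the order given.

1.1, -1.8, -2.9, 1.7, 1.9, 2.2, 0.7, -2.9

x=2: ŷ = -5 + 4.2·2 = 3.4; r = 4.5 − 3.4 = 1.1
x=3: ŷ = -5 + 4.2·3 = 7.6; r = 5.8 − 7.6 = -1.8
x=4: ŷ = -5 + 4.2·4 = 11.8; r = 8.9 − 11.8 = -2.9
x=5: ŷ = -5 + 4.2·5 = 16; r = 17.7 − 16 = 1.7
x=6: ŷ = -5 + 4.2·6 = 20.2; r = 22.1 − 20.2 = 1.9
x=7: ŷ = -5 + 4.2·7 = 24.4; r = 26.6 − 24.4 = 2.2
x=8: ŷ = -5 + 4.2·8 = 28.6; r = 29.3 − 28.6 = 0.7
x=9: ŷ = -5 + 4.2·9 = 32.8; r = 29.9 − 32.8 = -2.9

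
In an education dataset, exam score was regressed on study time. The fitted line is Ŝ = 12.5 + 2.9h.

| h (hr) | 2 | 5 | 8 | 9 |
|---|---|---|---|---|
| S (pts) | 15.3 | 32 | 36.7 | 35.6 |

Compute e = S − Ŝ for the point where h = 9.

Ŝ = 12.5 + 2.9·9 = 38.6
e = 35.6 − 38.6 = -3

e = -3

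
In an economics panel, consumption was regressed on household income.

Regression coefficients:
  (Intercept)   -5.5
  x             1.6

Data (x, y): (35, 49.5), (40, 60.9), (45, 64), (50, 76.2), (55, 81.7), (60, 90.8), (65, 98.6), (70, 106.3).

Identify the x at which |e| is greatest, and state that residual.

x=35: ŷ = -5.5 + 1.6·35 = 50.5; e = 49.5 − 50.5 = -1
x=40: ŷ = -5.5 + 1.6·40 = 58.5; e = 60.9 − 58.5 = 2.4
x=45: ŷ = -5.5 + 1.6·45 = 66.5; e = 64 − 66.5 = -2.5
x=50: ŷ = -5.5 + 1.6·50 = 74.5; e = 76.2 − 74.5 = 1.7
x=55: ŷ = -5.5 + 1.6·55 = 82.5; e = 81.7 − 82.5 = -0.8
x=60: ŷ = -5.5 + 1.6·60 = 90.5; e = 90.8 − 90.5 = 0.3
x=65: ŷ = -5.5 + 1.6·65 = 98.5; e = 98.6 − 98.5 = 0.1
x=70: ŷ = -5.5 + 1.6·70 = 106.5; e = 106.3 − 106.5 = -0.2
Largest |e| is 2.5 at x = 45, residual -2.5.

x = 45, e = -2.5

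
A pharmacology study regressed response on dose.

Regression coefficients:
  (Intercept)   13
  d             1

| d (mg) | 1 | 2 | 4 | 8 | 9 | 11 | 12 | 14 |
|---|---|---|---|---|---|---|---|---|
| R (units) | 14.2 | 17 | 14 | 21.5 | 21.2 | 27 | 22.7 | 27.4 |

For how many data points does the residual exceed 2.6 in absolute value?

2

d=1: R̂ = 13 + 1 = 14; e = 14.2 − 14 = 0.2
d=2: R̂ = 13 + 2 = 15; e = 17 − 15 = 2
d=4: R̂ = 13 + 4 = 17; e = 14 − 17 = -3
d=8: R̂ = 13 + 8 = 21; e = 21.5 − 21 = 0.5
d=9: R̂ = 13 + 9 = 22; e = 21.2 − 22 = -0.8
d=11: R̂ = 13 + 11 = 24; e = 27 − 24 = 3
d=12: R̂ = 13 + 12 = 25; e = 22.7 − 25 = -2.3
d=14: R̂ = 13 + 14 = 27; e = 27.4 − 27 = 0.4
|e| > 2.6: d=4 (|e|=3), d=11 (|e|=3) → 2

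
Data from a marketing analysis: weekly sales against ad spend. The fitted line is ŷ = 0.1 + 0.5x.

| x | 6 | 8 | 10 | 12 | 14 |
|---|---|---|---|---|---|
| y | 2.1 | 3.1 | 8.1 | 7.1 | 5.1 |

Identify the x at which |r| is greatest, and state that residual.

x = 10, r = 3

x=6: ŷ = 0.1 + 0.5·6 = 3.1; r = 2.1 − 3.1 = -1
x=8: ŷ = 0.1 + 0.5·8 = 4.1; r = 3.1 − 4.1 = -1
x=10: ŷ = 0.1 + 0.5·10 = 5.1; r = 8.1 − 5.1 = 3
x=12: ŷ = 0.1 + 0.5·12 = 6.1; r = 7.1 − 6.1 = 1
x=14: ŷ = 0.1 + 0.5·14 = 7.1; r = 5.1 − 7.1 = -2
Largest |r| is 3 at x = 10, residual 3.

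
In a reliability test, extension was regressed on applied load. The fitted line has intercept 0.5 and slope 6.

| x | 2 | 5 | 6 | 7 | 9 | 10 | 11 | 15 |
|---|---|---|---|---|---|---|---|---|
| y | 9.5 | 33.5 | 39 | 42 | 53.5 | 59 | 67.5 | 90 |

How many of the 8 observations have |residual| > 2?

3

x=2: ŷ = 0.5 + 6·2 = 12.5; r = 9.5 − 12.5 = -3
x=5: ŷ = 0.5 + 6·5 = 30.5; r = 33.5 − 30.5 = 3
x=6: ŷ = 0.5 + 6·6 = 36.5; r = 39 − 36.5 = 2.5
x=7: ŷ = 0.5 + 6·7 = 42.5; r = 42 − 42.5 = -0.5
x=9: ŷ = 0.5 + 6·9 = 54.5; r = 53.5 − 54.5 = -1
x=10: ŷ = 0.5 + 6·10 = 60.5; r = 59 − 60.5 = -1.5
x=11: ŷ = 0.5 + 6·11 = 66.5; r = 67.5 − 66.5 = 1
x=15: ŷ = 0.5 + 6·15 = 90.5; r = 90 − 90.5 = -0.5
|r| > 2: x=2 (|r|=3), x=5 (|r|=3), x=6 (|r|=2.5) → 3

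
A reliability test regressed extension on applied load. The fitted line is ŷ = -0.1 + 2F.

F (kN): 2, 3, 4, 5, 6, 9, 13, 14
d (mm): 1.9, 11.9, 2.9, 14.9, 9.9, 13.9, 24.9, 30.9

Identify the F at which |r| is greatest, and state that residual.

F=2: ŷ = -0.1 + 2·2 = 3.9; r = 1.9 − 3.9 = -2
F=3: ŷ = -0.1 + 2·3 = 5.9; r = 11.9 − 5.9 = 6
F=4: ŷ = -0.1 + 2·4 = 7.9; r = 2.9 − 7.9 = -5
F=5: ŷ = -0.1 + 2·5 = 9.9; r = 14.9 − 9.9 = 5
F=6: ŷ = -0.1 + 2·6 = 11.9; r = 9.9 − 11.9 = -2
F=9: ŷ = -0.1 + 2·9 = 17.9; r = 13.9 − 17.9 = -4
F=13: ŷ = -0.1 + 2·13 = 25.9; r = 24.9 − 25.9 = -1
F=14: ŷ = -0.1 + 2·14 = 27.9; r = 30.9 − 27.9 = 3
Largest |r| is 6 at F = 3, residual 6.

F = 3, r = 6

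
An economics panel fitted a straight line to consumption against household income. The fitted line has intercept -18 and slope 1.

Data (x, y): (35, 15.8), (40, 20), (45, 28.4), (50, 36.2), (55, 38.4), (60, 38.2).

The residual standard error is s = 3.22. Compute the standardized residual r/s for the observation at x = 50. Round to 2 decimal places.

ŷ = -18 + 50 = 32
r = 36.2 − 32 = 4.2
r/s = 4.2 / 3.22 = 1.30

1.30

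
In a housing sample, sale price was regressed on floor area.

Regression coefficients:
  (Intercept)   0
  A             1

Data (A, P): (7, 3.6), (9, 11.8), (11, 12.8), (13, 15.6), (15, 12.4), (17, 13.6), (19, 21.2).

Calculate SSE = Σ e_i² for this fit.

A=7: ŷ = 7 = 7; e = 3.6 − 7 = -3.4
A=9: ŷ = 9 = 9; e = 11.8 − 9 = 2.8
A=11: ŷ = 11 = 11; e = 12.8 − 11 = 1.8
A=13: ŷ = 13 = 13; e = 15.6 − 13 = 2.6
A=15: ŷ = 15 = 15; e = 12.4 − 15 = -2.6
A=17: ŷ = 17 = 17; e = 13.6 − 17 = -3.4
A=19: ŷ = 19 = 19; e = 21.2 − 19 = 2.2
SSE = 11.56 + 7.84 + 3.24 + 6.76 + 6.76 + 11.56 + 4.84 = 52.56

SSE = 52.56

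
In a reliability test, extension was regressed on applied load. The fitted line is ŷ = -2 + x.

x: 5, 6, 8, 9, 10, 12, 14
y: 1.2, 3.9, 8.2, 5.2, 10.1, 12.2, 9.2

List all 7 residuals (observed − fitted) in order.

-1.8, -0.1, 2.2, -1.8, 2.1, 2.2, -2.8

x=5: ŷ = -2 + 5 = 3; e = 1.2 − 3 = -1.8
x=6: ŷ = -2 + 6 = 4; e = 3.9 − 4 = -0.1
x=8: ŷ = -2 + 8 = 6; e = 8.2 − 6 = 2.2
x=9: ŷ = -2 + 9 = 7; e = 5.2 − 7 = -1.8
x=10: ŷ = -2 + 10 = 8; e = 10.1 − 8 = 2.1
x=12: ŷ = -2 + 12 = 10; e = 12.2 − 10 = 2.2
x=14: ŷ = -2 + 14 = 12; e = 9.2 − 12 = -2.8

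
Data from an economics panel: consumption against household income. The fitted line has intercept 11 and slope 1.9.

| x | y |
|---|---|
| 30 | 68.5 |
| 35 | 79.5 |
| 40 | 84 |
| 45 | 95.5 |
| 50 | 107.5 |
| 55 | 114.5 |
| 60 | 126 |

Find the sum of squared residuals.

x=30: ŷ = 11 + 1.9·30 = 68; r = 68.5 − 68 = 0.5
x=35: ŷ = 11 + 1.9·35 = 77.5; r = 79.5 − 77.5 = 2
x=40: ŷ = 11 + 1.9·40 = 87; r = 84 − 87 = -3
x=45: ŷ = 11 + 1.9·45 = 96.5; r = 95.5 − 96.5 = -1
x=50: ŷ = 11 + 1.9·50 = 106; r = 107.5 − 106 = 1.5
x=55: ŷ = 11 + 1.9·55 = 115.5; r = 114.5 − 115.5 = -1
x=60: ŷ = 11 + 1.9·60 = 125; r = 126 − 125 = 1
SSE = 0.25 + 4 + 9 + 1 + 2.25 + 1 + 1 = 18.5

SSE = 18.5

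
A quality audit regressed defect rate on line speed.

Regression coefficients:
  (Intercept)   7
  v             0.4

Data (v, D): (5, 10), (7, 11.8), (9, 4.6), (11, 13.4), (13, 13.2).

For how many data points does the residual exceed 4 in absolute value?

v=5: ŷ = 7 + 0.4·5 = 9; e = 10 − 9 = 1
v=7: ŷ = 7 + 0.4·7 = 9.8; e = 11.8 − 9.8 = 2
v=9: ŷ = 7 + 0.4·9 = 10.6; e = 4.6 − 10.6 = -6
v=11: ŷ = 7 + 0.4·11 = 11.4; e = 13.4 − 11.4 = 2
v=13: ŷ = 7 + 0.4·13 = 12.2; e = 13.2 − 12.2 = 1
|e| > 4: v=9 (|e|=6) → 1

1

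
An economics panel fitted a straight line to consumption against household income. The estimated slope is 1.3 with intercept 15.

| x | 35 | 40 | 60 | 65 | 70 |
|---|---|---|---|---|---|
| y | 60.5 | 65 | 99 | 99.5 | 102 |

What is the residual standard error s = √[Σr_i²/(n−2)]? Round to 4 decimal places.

s = 4.3205

x=35: ŷ = 15 + 1.3·35 = 60.5; r = 60.5 − 60.5 = 0
x=40: ŷ = 15 + 1.3·40 = 67; r = 65 − 67 = -2
x=60: ŷ = 15 + 1.3·60 = 93; r = 99 − 93 = 6
x=65: ŷ = 15 + 1.3·65 = 99.5; r = 99.5 − 99.5 = 0
x=70: ŷ = 15 + 1.3·70 = 106; r = 102 − 106 = -4
SSE = 0 + 4 + 36 + 0 + 16 = 56
s = √(56/3) = √18.6667 ≈ 4.3205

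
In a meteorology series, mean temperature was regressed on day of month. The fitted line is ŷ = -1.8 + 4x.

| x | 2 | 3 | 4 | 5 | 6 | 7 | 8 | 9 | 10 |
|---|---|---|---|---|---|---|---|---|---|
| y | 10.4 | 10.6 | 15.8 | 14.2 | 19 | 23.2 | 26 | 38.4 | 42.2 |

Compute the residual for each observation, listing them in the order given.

x=2: ŷ = -1.8 + 4·2 = 6.2; r = 10.4 − 6.2 = 4.2
x=3: ŷ = -1.8 + 4·3 = 10.2; r = 10.6 − 10.2 = 0.4
x=4: ŷ = -1.8 + 4·4 = 14.2; r = 15.8 − 14.2 = 1.6
x=5: ŷ = -1.8 + 4·5 = 18.2; r = 14.2 − 18.2 = -4
x=6: ŷ = -1.8 + 4·6 = 22.2; r = 19 − 22.2 = -3.2
x=7: ŷ = -1.8 + 4·7 = 26.2; r = 23.2 − 26.2 = -3
x=8: ŷ = -1.8 + 4·8 = 30.2; r = 26 − 30.2 = -4.2
x=9: ŷ = -1.8 + 4·9 = 34.2; r = 38.4 − 34.2 = 4.2
x=10: ŷ = -1.8 + 4·10 = 38.2; r = 42.2 − 38.2 = 4

4.2, 0.4, 1.6, -4, -3.2, -3, -4.2, 4.2, 4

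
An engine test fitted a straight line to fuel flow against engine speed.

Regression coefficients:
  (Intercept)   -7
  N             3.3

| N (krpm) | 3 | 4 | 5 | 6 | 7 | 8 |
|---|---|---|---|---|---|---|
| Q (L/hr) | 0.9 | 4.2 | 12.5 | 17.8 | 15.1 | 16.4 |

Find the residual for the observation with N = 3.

e = -2

Q̂ = -7 + 3.3·3 = 2.9
e = 0.9 − 2.9 = -2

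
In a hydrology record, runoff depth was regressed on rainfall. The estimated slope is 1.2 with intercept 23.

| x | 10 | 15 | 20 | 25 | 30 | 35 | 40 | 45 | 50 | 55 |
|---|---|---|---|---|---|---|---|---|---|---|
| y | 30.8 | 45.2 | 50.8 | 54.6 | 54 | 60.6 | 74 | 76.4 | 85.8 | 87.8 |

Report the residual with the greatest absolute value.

x=10: ŷ = 23 + 1.2·10 = 35; e = 30.8 − 35 = -4.2
x=15: ŷ = 23 + 1.2·15 = 41; e = 45.2 − 41 = 4.2
x=20: ŷ = 23 + 1.2·20 = 47; e = 50.8 − 47 = 3.8
x=25: ŷ = 23 + 1.2·25 = 53; e = 54.6 − 53 = 1.6
x=30: ŷ = 23 + 1.2·30 = 59; e = 54 − 59 = -5
x=35: ŷ = 23 + 1.2·35 = 65; e = 60.6 − 65 = -4.4
x=40: ŷ = 23 + 1.2·40 = 71; e = 74 − 71 = 3
x=45: ŷ = 23 + 1.2·45 = 77; e = 76.4 − 77 = -0.6
x=50: ŷ = 23 + 1.2·50 = 83; e = 85.8 − 83 = 2.8
x=55: ŷ = 23 + 1.2·55 = 89; e = 87.8 − 89 = -1.2
Largest |e| is 5 at x = 30, residual -5.

e = -5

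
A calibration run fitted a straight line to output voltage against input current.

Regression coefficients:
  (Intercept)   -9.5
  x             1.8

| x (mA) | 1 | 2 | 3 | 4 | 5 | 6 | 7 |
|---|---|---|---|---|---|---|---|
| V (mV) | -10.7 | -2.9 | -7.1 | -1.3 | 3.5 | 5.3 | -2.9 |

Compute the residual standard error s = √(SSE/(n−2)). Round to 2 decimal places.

x=1: V̂ = -9.5 + 1.8·1 = -7.7; r = -10.7 − (-7.7) = -3
x=2: V̂ = -9.5 + 1.8·2 = -5.9; r = -2.9 − (-5.9) = 3
x=3: V̂ = -9.5 + 1.8·3 = -4.1; r = -7.1 − (-4.1) = -3
x=4: V̂ = -9.5 + 1.8·4 = -2.3; r = -1.3 − (-2.3) = 1
x=5: V̂ = -9.5 + 1.8·5 = -0.5; r = 3.5 − (-0.5) = 4
x=6: V̂ = -9.5 + 1.8·6 = 1.3; r = 5.3 − 1.3 = 4
x=7: V̂ = -9.5 + 1.8·7 = 3.1; r = -2.9 − 3.1 = -6
SSE = 9 + 9 + 9 + 1 + 16 + 16 + 36 = 96
s = √(96/5) = √19.2 ≈ 4.38

s = 4.38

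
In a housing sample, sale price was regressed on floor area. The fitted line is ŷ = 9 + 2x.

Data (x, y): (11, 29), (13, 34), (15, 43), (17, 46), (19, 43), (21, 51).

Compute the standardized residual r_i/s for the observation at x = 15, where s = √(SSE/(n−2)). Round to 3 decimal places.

1.180

x=11: ŷ = 9 + 2·11 = 31; r = 29 − 31 = -2
x=13: ŷ = 9 + 2·13 = 35; r = 34 − 35 = -1
x=15: ŷ = 9 + 2·15 = 39; r = 43 − 39 = 4
x=17: ŷ = 9 + 2·17 = 43; r = 46 − 43 = 3
x=19: ŷ = 9 + 2·19 = 47; r = 43 − 47 = -4
x=21: ŷ = 9 + 2·21 = 51; r = 51 − 51 = 0
SSE = 4 + 1 + 16 + 9 + 16 + 0 = 46
s = √(46/4) = 3.39116
r/s = 4 / 3.39116 = 1.180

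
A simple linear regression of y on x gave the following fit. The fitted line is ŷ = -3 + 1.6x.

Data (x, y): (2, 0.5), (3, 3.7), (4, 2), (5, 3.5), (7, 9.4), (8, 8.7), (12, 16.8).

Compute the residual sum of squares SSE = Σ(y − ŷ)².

SSE = 10.92

x=2: ŷ = -3 + 1.6·2 = 0.2; e = 0.5 − 0.2 = 0.3
x=3: ŷ = -3 + 1.6·3 = 1.8; e = 3.7 − 1.8 = 1.9
x=4: ŷ = -3 + 1.6·4 = 3.4; e = 2 − 3.4 = -1.4
x=5: ŷ = -3 + 1.6·5 = 5; e = 3.5 − 5 = -1.5
x=7: ŷ = -3 + 1.6·7 = 8.2; e = 9.4 − 8.2 = 1.2
x=8: ŷ = -3 + 1.6·8 = 9.8; e = 8.7 − 9.8 = -1.1
x=12: ŷ = -3 + 1.6·12 = 16.2; e = 16.8 − 16.2 = 0.6
SSE = 0.09 + 3.61 + 1.96 + 2.25 + 1.44 + 1.21 + 0.36 = 10.92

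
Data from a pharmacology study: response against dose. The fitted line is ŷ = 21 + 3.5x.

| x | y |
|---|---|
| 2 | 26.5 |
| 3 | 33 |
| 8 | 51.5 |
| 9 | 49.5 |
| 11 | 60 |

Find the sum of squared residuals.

SSE = 20

x=2: ŷ = 21 + 3.5·2 = 28; r = 26.5 − 28 = -1.5
x=3: ŷ = 21 + 3.5·3 = 31.5; r = 33 − 31.5 = 1.5
x=8: ŷ = 21 + 3.5·8 = 49; r = 51.5 − 49 = 2.5
x=9: ŷ = 21 + 3.5·9 = 52.5; r = 49.5 − 52.5 = -3
x=11: ŷ = 21 + 3.5·11 = 59.5; r = 60 − 59.5 = 0.5
SSE = 2.25 + 2.25 + 6.25 + 9 + 0.25 = 20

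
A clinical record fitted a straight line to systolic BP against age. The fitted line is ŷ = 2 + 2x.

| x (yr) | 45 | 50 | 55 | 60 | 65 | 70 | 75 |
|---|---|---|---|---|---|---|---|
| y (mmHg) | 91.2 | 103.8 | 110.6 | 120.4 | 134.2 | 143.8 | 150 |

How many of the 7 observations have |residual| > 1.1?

x=45: ŷ = 2 + 2·45 = 92; e = 91.2 − 92 = -0.8
x=50: ŷ = 2 + 2·50 = 102; e = 103.8 − 102 = 1.8
x=55: ŷ = 2 + 2·55 = 112; e = 110.6 − 112 = -1.4
x=60: ŷ = 2 + 2·60 = 122; e = 120.4 − 122 = -1.6
x=65: ŷ = 2 + 2·65 = 132; e = 134.2 − 132 = 2.2
x=70: ŷ = 2 + 2·70 = 142; e = 143.8 − 142 = 1.8
x=75: ŷ = 2 + 2·75 = 152; e = 150 − 152 = -2
|e| > 1.1: x=50 (|e|=1.8), x=55 (|e|=1.4), x=60 (|e|=1.6), x=65 (|e|=2.2), x=70 (|e|=1.8), x=75 (|e|=2) → 6

6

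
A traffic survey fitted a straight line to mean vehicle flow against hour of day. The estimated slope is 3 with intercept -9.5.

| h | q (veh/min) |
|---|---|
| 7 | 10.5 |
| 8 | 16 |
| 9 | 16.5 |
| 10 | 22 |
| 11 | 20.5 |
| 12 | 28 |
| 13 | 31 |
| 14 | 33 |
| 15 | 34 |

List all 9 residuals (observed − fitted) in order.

h=7: q̂ = -9.5 + 3·7 = 11.5; r = 10.5 − 11.5 = -1
h=8: q̂ = -9.5 + 3·8 = 14.5; r = 16 − 14.5 = 1.5
h=9: q̂ = -9.5 + 3·9 = 17.5; r = 16.5 − 17.5 = -1
h=10: q̂ = -9.5 + 3·10 = 20.5; r = 22 − 20.5 = 1.5
h=11: q̂ = -9.5 + 3·11 = 23.5; r = 20.5 − 23.5 = -3
h=12: q̂ = -9.5 + 3·12 = 26.5; r = 28 − 26.5 = 1.5
h=13: q̂ = -9.5 + 3·13 = 29.5; r = 31 − 29.5 = 1.5
h=14: q̂ = -9.5 + 3·14 = 32.5; r = 33 − 32.5 = 0.5
h=15: q̂ = -9.5 + 3·15 = 35.5; r = 34 − 35.5 = -1.5

-1, 1.5, -1, 1.5, -3, 1.5, 1.5, 0.5, -1.5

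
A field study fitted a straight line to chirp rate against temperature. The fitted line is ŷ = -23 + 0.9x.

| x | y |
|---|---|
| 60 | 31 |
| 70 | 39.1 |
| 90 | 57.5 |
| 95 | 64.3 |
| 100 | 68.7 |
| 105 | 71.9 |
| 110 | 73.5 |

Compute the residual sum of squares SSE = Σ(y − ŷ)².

x=60: ŷ = -23 + 0.9·60 = 31; r = 31 − 31 = 0
x=70: ŷ = -23 + 0.9·70 = 40; r = 39.1 − 40 = -0.9
x=90: ŷ = -23 + 0.9·90 = 58; r = 57.5 − 58 = -0.5
x=95: ŷ = -23 + 0.9·95 = 62.5; r = 64.3 − 62.5 = 1.8
x=100: ŷ = -23 + 0.9·100 = 67; r = 68.7 − 67 = 1.7
x=105: ŷ = -23 + 0.9·105 = 71.5; r = 71.9 − 71.5 = 0.4
x=110: ŷ = -23 + 0.9·110 = 76; r = 73.5 − 76 = -2.5
SSE = 0 + 0.81 + 0.25 + 3.24 + 2.89 + 0.16 + 6.25 = 13.6

SSE = 13.6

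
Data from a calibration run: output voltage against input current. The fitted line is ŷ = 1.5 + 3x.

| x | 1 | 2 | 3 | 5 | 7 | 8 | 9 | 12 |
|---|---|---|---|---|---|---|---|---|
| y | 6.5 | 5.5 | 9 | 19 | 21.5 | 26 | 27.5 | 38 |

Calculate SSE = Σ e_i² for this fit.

SSE = 19

x=1: ŷ = 1.5 + 3·1 = 4.5; e = 6.5 − 4.5 = 2
x=2: ŷ = 1.5 + 3·2 = 7.5; e = 5.5 − 7.5 = -2
x=3: ŷ = 1.5 + 3·3 = 10.5; e = 9 − 10.5 = -1.5
x=5: ŷ = 1.5 + 3·5 = 16.5; e = 19 − 16.5 = 2.5
x=7: ŷ = 1.5 + 3·7 = 22.5; e = 21.5 − 22.5 = -1
x=8: ŷ = 1.5 + 3·8 = 25.5; e = 26 − 25.5 = 0.5
x=9: ŷ = 1.5 + 3·9 = 28.5; e = 27.5 − 28.5 = -1
x=12: ŷ = 1.5 + 3·12 = 37.5; e = 38 − 37.5 = 0.5
SSE = 4 + 4 + 2.25 + 6.25 + 1 + 0.25 + 1 + 0.25 = 19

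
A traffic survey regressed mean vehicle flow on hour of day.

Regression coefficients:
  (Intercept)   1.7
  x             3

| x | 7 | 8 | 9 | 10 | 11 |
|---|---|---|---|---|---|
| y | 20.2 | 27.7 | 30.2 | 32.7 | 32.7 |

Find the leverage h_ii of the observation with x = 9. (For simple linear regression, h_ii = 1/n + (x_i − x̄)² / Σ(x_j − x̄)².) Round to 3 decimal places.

x̄ = (7 + 8 + 9 + 10 + 11)/5 = 9
Σ(x − x̄)² = 4 + 1 + 0 + 1 + 4 = 10
h = 1/5 + (0)²/10 = 0.2 + 0 = 0.200

h = 0.200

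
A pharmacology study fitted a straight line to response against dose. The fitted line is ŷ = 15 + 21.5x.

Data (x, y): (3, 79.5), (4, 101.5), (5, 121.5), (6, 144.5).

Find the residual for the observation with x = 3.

ŷ = 15 + 21.5·3 = 79.5
r = 79.5 − 79.5 = 0

r = 0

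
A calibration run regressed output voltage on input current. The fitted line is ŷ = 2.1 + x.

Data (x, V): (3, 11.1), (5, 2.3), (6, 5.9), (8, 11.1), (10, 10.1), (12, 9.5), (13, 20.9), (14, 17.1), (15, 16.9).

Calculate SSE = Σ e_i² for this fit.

x=3: ŷ = 2.1 + 3 = 5.1; e = 11.1 − 5.1 = 6
x=5: ŷ = 2.1 + 5 = 7.1; e = 2.3 − 7.1 = -4.8
x=6: ŷ = 2.1 + 6 = 8.1; e = 5.9 − 8.1 = -2.2
x=8: ŷ = 2.1 + 8 = 10.1; e = 11.1 − 10.1 = 1
x=10: ŷ = 2.1 + 10 = 12.1; e = 10.1 − 12.1 = -2
x=12: ŷ = 2.1 + 12 = 14.1; e = 9.5 − 14.1 = -4.6
x=13: ŷ = 2.1 + 13 = 15.1; e = 20.9 − 15.1 = 5.8
x=14: ŷ = 2.1 + 14 = 16.1; e = 17.1 − 16.1 = 1
x=15: ŷ = 2.1 + 15 = 17.1; e = 16.9 − 17.1 = -0.2
SSE = 36 + 23.04 + 4.84 + 1 + 4 + 21.16 + 33.64 + 1 + 0.04 = 124.72

SSE = 124.72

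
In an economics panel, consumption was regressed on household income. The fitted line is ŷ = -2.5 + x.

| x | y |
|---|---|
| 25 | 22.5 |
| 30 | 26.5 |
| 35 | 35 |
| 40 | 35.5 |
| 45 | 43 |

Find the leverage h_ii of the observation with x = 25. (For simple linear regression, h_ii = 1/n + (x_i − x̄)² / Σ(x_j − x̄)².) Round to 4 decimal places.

x̄ = (25 + 30 + 35 + 40 + 45)/5 = 35
Σ(x − x̄)² = 100 + 25 + 0 + 25 + 100 = 250
h = 1/5 + (-10)²/250 = 0.2 + 0.4 = 0.6000

h = 0.6000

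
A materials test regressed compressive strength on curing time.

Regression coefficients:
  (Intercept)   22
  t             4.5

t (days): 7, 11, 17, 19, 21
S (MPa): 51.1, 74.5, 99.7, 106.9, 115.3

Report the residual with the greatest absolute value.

e = 3

t=7: Ŝ = 22 + 4.5·7 = 53.5; e = 51.1 − 53.5 = -2.4
t=11: Ŝ = 22 + 4.5·11 = 71.5; e = 74.5 − 71.5 = 3
t=17: Ŝ = 22 + 4.5·17 = 98.5; e = 99.7 − 98.5 = 1.2
t=19: Ŝ = 22 + 4.5·19 = 107.5; e = 106.9 − 107.5 = -0.6
t=21: Ŝ = 22 + 4.5·21 = 116.5; e = 115.3 − 116.5 = -1.2
Largest |e| is 3 at t = 11, residual 3.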